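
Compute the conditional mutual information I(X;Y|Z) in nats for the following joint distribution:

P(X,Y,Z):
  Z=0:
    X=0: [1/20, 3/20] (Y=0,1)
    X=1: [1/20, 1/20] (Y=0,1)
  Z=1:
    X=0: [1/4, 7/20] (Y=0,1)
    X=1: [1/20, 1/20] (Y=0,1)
0.0104 nats

Conditional mutual information: I(X;Y|Z) = H(X|Z) + H(Y|Z) - H(X,Y|Z)

H(Z) = 0.6109
H(X,Z) = 1.0889 → H(X|Z) = 0.4780
H(Y,Z) = 1.2799 → H(Y|Z) = 0.6690
H(X,Y,Z) = 1.7475 → H(X,Y|Z) = 1.1366

I(X;Y|Z) = 0.4780 + 0.6690 - 1.1366 = 0.0104 nats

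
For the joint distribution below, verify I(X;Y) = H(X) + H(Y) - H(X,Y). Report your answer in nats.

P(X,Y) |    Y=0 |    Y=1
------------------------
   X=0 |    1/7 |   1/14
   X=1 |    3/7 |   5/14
I(X;Y) = 0.0051 nats

Mutual information has multiple equivalent forms:
- I(X;Y) = H(X) - H(X|Y)
- I(X;Y) = H(Y) - H(Y|X)
- I(X;Y) = H(X) + H(Y) - H(X,Y)

Computing all quantities:
H(X) = 0.5196, H(Y) = 0.6829, H(X,Y) = 1.1973
H(X|Y) = 0.5144, H(Y|X) = 0.6778

Verification:
H(X) - H(X|Y) = 0.5196 - 0.5144 = 0.0051
H(Y) - H(Y|X) = 0.6829 - 0.6778 = 0.0051
H(X) + H(Y) - H(X,Y) = 0.5196 + 0.6829 - 1.1973 = 0.0051

All forms give I(X;Y) = 0.0051 nats. ✓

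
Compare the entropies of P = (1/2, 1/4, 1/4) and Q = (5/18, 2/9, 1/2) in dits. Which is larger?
P

Computing entropies in dits:
H(P) = 0.4515
H(Q) = 0.4502

Distribution P has higher entropy.

Intuition: The distribution closer to uniform (more spread out) has higher entropy.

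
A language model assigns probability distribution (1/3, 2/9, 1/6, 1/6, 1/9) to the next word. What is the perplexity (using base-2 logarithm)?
4.6731

Perplexity is 2^H (or exp(H) for natural log).

First, H = -Σ p log p = 2.2244 bits
Perplexity = 2^2.2244 = 4.6731

Interpretation: The model's uncertainty is equivalent to choosing uniformly among 4.7 options.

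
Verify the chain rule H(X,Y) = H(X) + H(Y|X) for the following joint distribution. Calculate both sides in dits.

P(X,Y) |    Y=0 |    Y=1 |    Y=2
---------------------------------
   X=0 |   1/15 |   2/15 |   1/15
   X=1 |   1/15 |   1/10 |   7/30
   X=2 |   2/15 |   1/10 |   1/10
H(X,Y) = 0.9160, H(X) = 0.4713, H(Y|X) = 0.4447 (all in dits)

Chain rule: H(X,Y) = H(X) + H(Y|X)

Left side — joint entropy directly:
H(X,Y) = -Σ p(x,y) log p(x,y) = 0.9160 dits

Right side — compute H(Y|X) from the conditional distributions:
P(X) = (4/15, 2/5, 1/3), so H(X) = 0.4713 dits
H(Y|X) = Σ_x P(X=x) · H(Y|X=x):
  P(Y|X=0) = (1/4, 1/2, 1/4), H(Y|X=0) = 0.4515, weight P(X=0) = 4/15
  P(Y|X=1) = (1/6, 1/4, 7/12), H(Y|X=1) = 0.4168, weight P(X=1) = 2/5
  P(Y|X=2) = (2/5, 3/10, 3/10), H(Y|X=2) = 0.4729, weight P(X=2) = 1/3
H(Y|X) = 0.4447 dits

H(X) + H(Y|X) = 0.4713 + 0.4447 = 0.9160 dits

Both sides equal 0.9160 dits. ✓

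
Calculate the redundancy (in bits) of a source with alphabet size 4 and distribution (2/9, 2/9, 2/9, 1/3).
0.0251 bits

Redundancy measures how far a source is from maximum entropy:
R = H_max - H(X)

Maximum entropy for 4 symbols: H_max = log_2(4) = 2.0000 bits
Actual entropy: H(X) = 1.9749 bits
Redundancy: R = 2.0000 - 1.9749 = 0.0251 bits

This redundancy represents potential for compression: the source could be compressed by 0.0251 bits per symbol.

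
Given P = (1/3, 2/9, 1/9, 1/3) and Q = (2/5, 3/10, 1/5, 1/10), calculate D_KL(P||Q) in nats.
0.2086 nats

KL divergence: D_KL(P||Q) = Σ p(x) log(p(x)/q(x))

Computing term by term:
  x=0: 1/3 × log_e[(1/3)/(2/5)] = 1/3 × -0.1823 = -0.0608
  x=1: 2/9 × log_e[(2/9)/(3/10)] = 2/9 × -0.3001 = -0.0667
  x=2: 1/9 × log_e[(1/9)/(1/5)] = 1/9 × -0.5878 = -0.0653
  x=3: 1/3 × log_e[(1/3)/(1/10)] = 1/3 × 1.2040 = 0.4013

D_KL(P||Q) = 0.2086 nats

Note: KL divergence is always non-negative and equals 0 iff P = Q.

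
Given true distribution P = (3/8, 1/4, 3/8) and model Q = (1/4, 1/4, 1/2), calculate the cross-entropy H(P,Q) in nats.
1.1264 nats

Cross-entropy: H(P,Q) = -Σ p(x) log q(x)

Alternatively: H(P,Q) = H(P) + D_KL(P||Q)
H(P) = 1.0822 nats
D_KL(P||Q) = 0.0442 nats

H(P,Q) = 1.0822 + 0.0442 = 1.1264 nats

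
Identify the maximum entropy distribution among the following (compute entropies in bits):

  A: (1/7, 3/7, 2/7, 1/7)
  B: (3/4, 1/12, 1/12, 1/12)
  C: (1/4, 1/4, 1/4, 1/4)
C

For a discrete distribution over n outcomes, entropy is maximized by the uniform distribution.

Computing entropies:
H(A) = 1.8424 bits
H(B) = 1.2075 bits
H(C) = 2.0000 bits

The uniform distribution (where all probabilities equal 1/4) achieves the maximum entropy of log_2(4) = 2.0000 bits.

Distribution C has the highest entropy.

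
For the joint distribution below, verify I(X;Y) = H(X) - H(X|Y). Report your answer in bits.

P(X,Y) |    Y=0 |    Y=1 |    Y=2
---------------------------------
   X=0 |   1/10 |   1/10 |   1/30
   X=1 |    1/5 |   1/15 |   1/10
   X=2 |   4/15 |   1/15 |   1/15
I(X;Y) = 0.0536 bits

Mutual information has multiple equivalent forms:
- I(X;Y) = H(X) - H(X|Y)
- I(X;Y) = H(Y) - H(Y|X)
- I(X;Y) = H(X) + H(Y) - H(X,Y)

Computing all quantities:
H(X) = 1.5494, H(Y) = 1.4186, H(X,Y) = 2.9144
H(X|Y) = 1.4958, H(Y|X) = 1.3650

Verification:
H(X) - H(X|Y) = 1.5494 - 1.4958 = 0.0536
H(Y) - H(Y|X) = 1.4186 - 1.3650 = 0.0536
H(X) + H(Y) - H(X,Y) = 1.5494 + 1.4186 - 2.9144 = 0.0536

All forms give I(X;Y) = 0.0536 bits. ✓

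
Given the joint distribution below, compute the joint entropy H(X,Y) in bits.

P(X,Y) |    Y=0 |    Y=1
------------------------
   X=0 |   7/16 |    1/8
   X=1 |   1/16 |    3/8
1.6774 bits

Joint entropy is H(X,Y) = -Σ_{x,y} p(x,y) log p(x,y).

Summing over all non-zero entries:
H(X,Y) = -[7/16·log_2(7/16) + 1/8·log_2(1/8) + 1/16·log_2(1/16) + 3/8·log_2(3/8)]
H(X,Y) = 1.6774 bits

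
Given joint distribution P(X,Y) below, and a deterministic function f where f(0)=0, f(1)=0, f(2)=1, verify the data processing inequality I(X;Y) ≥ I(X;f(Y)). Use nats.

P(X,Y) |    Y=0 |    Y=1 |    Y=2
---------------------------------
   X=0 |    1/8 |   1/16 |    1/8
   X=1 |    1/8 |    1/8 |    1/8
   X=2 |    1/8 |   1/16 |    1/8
I(X;Y) = 0.0109, I(X;f(Y)) = 0.0022, inequality holds: 0.0109 ≥ 0.0022

Data Processing Inequality: For any Markov chain X → Y → Z, we have I(X;Y) ≥ I(X;Z).

Here Z = f(Y) is a deterministic function of Y, forming X → Y → Z.

Original I(X;Y) = 0.0109 nats

After applying f:
P(X,Z) where Z=f(Y):
- P(X,Z=0) = P(X,Y=0) + P(X,Y=1)
- P(X,Z=1) = P(X,Y=2)

I(X;Z) = I(X;f(Y)) = 0.0022 nats

Verification: 0.0109 ≥ 0.0022 ✓

Information cannot be created by processing; the function f can only lose information about X.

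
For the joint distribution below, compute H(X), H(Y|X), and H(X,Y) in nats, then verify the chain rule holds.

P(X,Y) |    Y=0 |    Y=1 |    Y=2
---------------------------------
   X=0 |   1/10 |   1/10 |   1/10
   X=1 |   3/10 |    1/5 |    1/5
H(X,Y) = 1.6957, H(X) = 0.6109, H(Y|X) = 1.0849 (all in nats)

Chain rule: H(X,Y) = H(X) + H(Y|X)

Left side — joint entropy directly:
H(X,Y) = -Σ p(x,y) log p(x,y) = 1.6957 nats

Right side — compute H(Y|X) from the conditional distributions:
P(X) = (3/10, 7/10), so H(X) = 0.6109 nats
H(Y|X) = Σ_x P(X=x) · H(Y|X=x):
  P(Y|X=0) = (1/3, 1/3, 1/3), H(Y|X=0) = 1.0986, weight P(X=0) = 3/10
  P(Y|X=1) = (3/7, 2/7, 2/7), H(Y|X=1) = 1.0790, weight P(X=1) = 7/10
H(Y|X) = 1.0849 nats

H(X) + H(Y|X) = 0.6109 + 1.0849 = 1.6957 nats

Both sides equal 1.6957 nats. ✓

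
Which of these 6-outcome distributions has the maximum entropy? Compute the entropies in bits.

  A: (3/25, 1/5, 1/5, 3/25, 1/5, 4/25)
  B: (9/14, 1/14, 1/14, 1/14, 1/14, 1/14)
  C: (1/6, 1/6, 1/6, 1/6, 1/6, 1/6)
C

For a discrete distribution over n outcomes, entropy is maximized by the uniform distribution.

Computing entropies:
H(A) = 2.5503 bits
H(B) = 1.7695 bits
H(C) = 2.5850 bits

The uniform distribution (where all probabilities equal 1/6) achieves the maximum entropy of log_2(6) = 2.5850 bits.

Distribution C has the highest entropy.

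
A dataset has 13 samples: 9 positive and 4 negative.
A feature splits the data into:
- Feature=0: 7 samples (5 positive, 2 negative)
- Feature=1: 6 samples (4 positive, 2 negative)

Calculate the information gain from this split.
0.0019 bits

Information Gain = H(Y) - H(Y|Feature)

Before split:
P(positive) = 9/13 = 0.6923
H(Y) = 0.8905 bits

After split:
Feature=0: H = 0.8631 bits (weight = 7/13)
Feature=1: H = 0.9183 bits (weight = 6/13)
H(Y|Feature) = (7/13)×0.8631 + (6/13)×0.9183 = 0.8886 bits

Information Gain = 0.8905 - 0.8886 = 0.0019 bits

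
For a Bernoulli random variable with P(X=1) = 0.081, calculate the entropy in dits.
0.1221 dits

The binary entropy function is:
H(p) = -p log(p) - (1-p) log(1-p)

H(0.081) = -0.081 × log_10(0.081) - 0.919 × log_10(0.919)
H(0.081) = 0.1221 dits

Note: Binary entropy is maximized at p=0.5 (H=1 bit) and minimized at p=0 or p=1 (H=0).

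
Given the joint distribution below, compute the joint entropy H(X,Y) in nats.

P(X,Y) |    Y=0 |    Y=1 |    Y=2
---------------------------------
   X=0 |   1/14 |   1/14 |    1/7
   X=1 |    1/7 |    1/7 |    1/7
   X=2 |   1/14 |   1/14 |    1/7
2.1440 nats

Joint entropy is H(X,Y) = -Σ_{x,y} p(x,y) log p(x,y).

Summing over all non-zero entries:
H(X,Y) = -[1/14·log_e(1/14) + 1/14·log_e(1/14) + 1/7·log_e(1/7) + 1/7·log_e(1/7) + 1/7·log_e(1/7) + 1/7·log_e(1/7) + 1/14·log_e(1/14) + 1/14·log_e(1/14) + 1/7·log_e(1/7)]
H(X,Y) = 2.1440 nats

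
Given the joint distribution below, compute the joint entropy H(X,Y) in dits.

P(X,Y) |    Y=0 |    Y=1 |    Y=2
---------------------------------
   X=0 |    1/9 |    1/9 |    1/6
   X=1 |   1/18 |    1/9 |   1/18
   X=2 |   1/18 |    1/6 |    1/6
0.9164 dits

Joint entropy is H(X,Y) = -Σ_{x,y} p(x,y) log p(x,y).

Summing over all non-zero entries:
H(X,Y) = -[1/9·log_10(1/9) + 1/9·log_10(1/9) + 1/6·log_10(1/6) + 1/18·log_10(1/18) + 1/9·log_10(1/9) + 1/18·log_10(1/18) + 1/18·log_10(1/18) + 1/6·log_10(1/6) + 1/6·log_10(1/6)]
H(X,Y) = 0.9164 dits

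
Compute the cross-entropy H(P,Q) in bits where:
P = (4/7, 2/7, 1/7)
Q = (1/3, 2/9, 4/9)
1.6928 bits

Cross-entropy: H(P,Q) = -Σ p(x) log q(x)

Alternatively: H(P,Q) = H(P) + D_KL(P||Q)
H(P) = 1.3788 bits
D_KL(P||Q) = 0.3140 bits

H(P,Q) = 1.3788 + 0.3140 = 1.6928 bits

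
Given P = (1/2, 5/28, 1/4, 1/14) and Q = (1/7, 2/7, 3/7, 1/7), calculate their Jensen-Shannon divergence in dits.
0.0333 dits

Jensen-Shannon divergence is:
JSD(P||Q) = 0.5 × D_KL(P||M) + 0.5 × D_KL(Q||M)
where M = 0.5 × (P + Q) is the mixture distribution.

M = 0.5 × (1/2, 5/28, 1/4, 1/14) + 0.5 × (1/7, 2/7, 3/7, 1/7) = (9/28, 0.232143, 0.339286, 3/28)

D_KL(P||M) = 0.0299 dits
D_KL(Q||M) = 0.0368 dits

JSD(P||Q) = 0.5 × 0.0299 + 0.5 × 0.0368 = 0.0333 dits

Unlike KL divergence, JSD is symmetric and bounded: 0 ≤ JSD ≤ log(2).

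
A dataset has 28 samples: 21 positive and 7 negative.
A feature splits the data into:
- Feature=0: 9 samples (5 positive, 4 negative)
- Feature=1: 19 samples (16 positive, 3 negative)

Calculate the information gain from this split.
0.0657 bits

Information Gain = H(Y) - H(Y|Feature)

Before split:
P(positive) = 21/28 = 0.7500
H(Y) = 0.8113 bits

After split:
Feature=0: H = 0.9911 bits (weight = 9/28)
Feature=1: H = 0.6292 bits (weight = 19/28)
H(Y|Feature) = (9/28)×0.9911 + (19/28)×0.6292 = 0.7456 bits

Information Gain = 0.8113 - 0.7456 = 0.0657 bits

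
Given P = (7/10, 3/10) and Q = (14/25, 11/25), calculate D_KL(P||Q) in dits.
0.0179 dits

KL divergence: D_KL(P||Q) = Σ p(x) log(p(x)/q(x))

Computing term by term:
  x=0: 7/10 × log_10[(7/10)/(14/25)] = 7/10 × 0.0969 = 0.0678
  x=1: 3/10 × log_10[(3/10)/(11/25)] = 3/10 × -0.1663 = -0.0499

D_KL(P||Q) = 0.0179 dits

Note: KL divergence is always non-negative and equals 0 iff P = Q.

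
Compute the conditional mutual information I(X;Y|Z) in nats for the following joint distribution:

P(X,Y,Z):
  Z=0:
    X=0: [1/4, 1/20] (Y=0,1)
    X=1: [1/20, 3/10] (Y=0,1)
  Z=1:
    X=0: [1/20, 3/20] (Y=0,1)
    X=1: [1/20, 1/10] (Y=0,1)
0.1714 nats

Conditional mutual information: I(X;Y|Z) = H(X|Z) + H(Y|Z) - H(X,Y|Z)

H(Z) = 0.6474
H(X,Z) = 1.3351 → H(X|Z) = 0.6876
H(Y,Z) = 1.3055 → H(Y|Z) = 0.6580
H(X,Y,Z) = 1.8217 → H(X,Y|Z) = 1.1743

I(X;Y|Z) = 0.6876 + 0.6580 - 1.1743 = 0.1714 nats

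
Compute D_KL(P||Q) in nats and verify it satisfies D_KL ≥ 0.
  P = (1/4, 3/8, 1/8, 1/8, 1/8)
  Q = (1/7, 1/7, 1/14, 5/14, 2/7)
0.3372 nats

KL divergence satisfies the Gibbs inequality: D_KL(P||Q) ≥ 0 for all distributions P, Q.

D_KL(P||Q) = Σ p(x) log(p(x)/q(x))
Term by term:
  x=0: 1/4 × log_e[(1/4)/(1/7)] = 0.1399
  x=1: 3/8 × log_e[(3/8)/(1/7)] = 0.3619
  x=2: 1/8 × log_e[(1/8)/(1/14)] = 0.0700
  x=3: 1/8 × log_e[(1/8)/(5/14)] = -0.1312
  x=4: 1/8 × log_e[(1/8)/(2/7)] = -0.1033
D_KL(P||Q) = 0.3372 nats

D_KL(P||Q) = 0.3372 ≥ 0 ✓

This non-negativity is a fundamental property: relative entropy cannot be negative because it measures how different Q is from P.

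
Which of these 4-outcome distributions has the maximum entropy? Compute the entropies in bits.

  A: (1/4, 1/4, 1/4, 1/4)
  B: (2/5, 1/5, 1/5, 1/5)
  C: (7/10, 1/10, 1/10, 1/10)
A

For a discrete distribution over n outcomes, entropy is maximized by the uniform distribution.

Computing entropies:
H(A) = 2.0000 bits
H(B) = 1.9219 bits
H(C) = 1.3568 bits

The uniform distribution (where all probabilities equal 1/4) achieves the maximum entropy of log_2(4) = 2.0000 bits.

Distribution A has the highest entropy.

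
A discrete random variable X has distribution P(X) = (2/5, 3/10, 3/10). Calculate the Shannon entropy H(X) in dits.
0.4729 dits

Shannon entropy is H(X) = -Σ p(x) log p(x).

For P = (2/5, 3/10, 3/10):
H = -2/5 × log_10(2/5) -3/10 × log_10(3/10) -3/10 × log_10(3/10)
H = 0.4729 dits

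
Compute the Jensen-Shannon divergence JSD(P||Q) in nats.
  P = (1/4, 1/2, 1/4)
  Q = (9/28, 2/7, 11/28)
0.0250 nats

Jensen-Shannon divergence is:
JSD(P||Q) = 0.5 × D_KL(P||M) + 0.5 × D_KL(Q||M)
where M = 0.5 × (P + Q) is the mixture distribution.

M = 0.5 × (1/4, 1/2, 1/4) + 0.5 × (9/28, 2/7, 11/28) = (2/7, 11/28, 9/28)

D_KL(P||M) = 0.0244 nats
D_KL(Q||M) = 0.0257 nats

JSD(P||Q) = 0.5 × 0.0244 + 0.5 × 0.0257 = 0.0250 nats

Unlike KL divergence, JSD is symmetric and bounded: 0 ≤ JSD ≤ log(2).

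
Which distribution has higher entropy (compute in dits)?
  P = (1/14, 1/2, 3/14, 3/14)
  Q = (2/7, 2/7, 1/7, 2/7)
Q

Computing entropies in dits:
H(P) = 0.5191
H(Q) = 0.5871

Distribution Q has higher entropy.

Intuition: The distribution closer to uniform (more spread out) has higher entropy.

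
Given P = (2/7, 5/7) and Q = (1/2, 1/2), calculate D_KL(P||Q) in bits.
0.1369 bits

KL divergence: D_KL(P||Q) = Σ p(x) log(p(x)/q(x))

Computing term by term:
  x=0: 2/7 × log_2[(2/7)/(1/2)] = 2/7 × -0.8074 = -0.2307
  x=1: 5/7 × log_2[(5/7)/(1/2)] = 5/7 × 0.5146 = 0.3676

D_KL(P||Q) = 0.1369 bits

Note: KL divergence is always non-negative and equals 0 iff P = Q.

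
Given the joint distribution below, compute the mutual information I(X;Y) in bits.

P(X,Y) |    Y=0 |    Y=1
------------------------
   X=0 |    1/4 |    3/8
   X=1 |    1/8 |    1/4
0.0032 bits

Mutual information: I(X;Y) = H(X) + H(Y) - H(X,Y)

Marginals:
P(X) = (5/8, 3/8), H(X) = 0.9544 bits
P(Y) = (3/8, 5/8), H(Y) = 0.9544 bits

Joint entropy: H(X,Y) = 1.9056 bits

I(X;Y) = 0.9544 + 0.9544 - 1.9056 = 0.0032 bits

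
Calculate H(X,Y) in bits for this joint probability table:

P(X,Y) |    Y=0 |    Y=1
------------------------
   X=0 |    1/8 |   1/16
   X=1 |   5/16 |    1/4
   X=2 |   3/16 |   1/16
2.3522 bits

Joint entropy is H(X,Y) = -Σ_{x,y} p(x,y) log p(x,y).

Summing over all non-zero entries:
H(X,Y) = -[1/8·log_2(1/8) + 1/16·log_2(1/16) + 5/16·log_2(5/16) + 1/4·log_2(1/4) + 3/16·log_2(3/16) + 1/16·log_2(1/16)]
H(X,Y) = 2.3522 bits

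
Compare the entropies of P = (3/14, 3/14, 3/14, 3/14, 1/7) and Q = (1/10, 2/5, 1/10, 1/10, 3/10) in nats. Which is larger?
P

Computing entropies in nats:
H(P) = 1.5984
H(Q) = 1.4185

Distribution P has higher entropy.

Intuition: The distribution closer to uniform (more spread out) has higher entropy.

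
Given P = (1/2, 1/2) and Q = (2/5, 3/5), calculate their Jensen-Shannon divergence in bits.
0.0073 bits

Jensen-Shannon divergence is:
JSD(P||Q) = 0.5 × D_KL(P||M) + 0.5 × D_KL(Q||M)
where M = 0.5 × (P + Q) is the mixture distribution.

M = 0.5 × (1/2, 1/2) + 0.5 × (2/5, 3/5) = (9/20, 11/20)

D_KL(P||M) = 0.0072 bits
D_KL(Q||M) = 0.0073 bits

JSD(P||Q) = 0.5 × 0.0072 + 0.5 × 0.0073 = 0.0073 bits

Unlike KL divergence, JSD is symmetric and bounded: 0 ≤ JSD ≤ log(2).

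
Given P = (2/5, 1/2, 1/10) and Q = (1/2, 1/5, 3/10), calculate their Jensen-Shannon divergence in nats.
0.0622 nats

Jensen-Shannon divergence is:
JSD(P||Q) = 0.5 × D_KL(P||M) + 0.5 × D_KL(Q||M)
where M = 0.5 × (P + Q) is the mixture distribution.

M = 0.5 × (2/5, 1/2, 1/10) + 0.5 × (1/2, 1/5, 3/10) = (9/20, 7/20, 1/5)

D_KL(P||M) = 0.0619 nats
D_KL(Q||M) = 0.0624 nats

JSD(P||Q) = 0.5 × 0.0619 + 0.5 × 0.0624 = 0.0622 nats

Unlike KL divergence, JSD is symmetric and bounded: 0 ≤ JSD ≤ log(2).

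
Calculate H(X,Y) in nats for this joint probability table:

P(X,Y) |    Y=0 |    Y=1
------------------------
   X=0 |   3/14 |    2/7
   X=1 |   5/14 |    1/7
1.3337 nats

Joint entropy is H(X,Y) = -Σ_{x,y} p(x,y) log p(x,y).

Summing over all non-zero entries:
H(X,Y) = -[3/14·log_e(3/14) + 2/7·log_e(2/7) + 5/14·log_e(5/14) + 1/7·log_e(1/7)]
H(X,Y) = 1.3337 nats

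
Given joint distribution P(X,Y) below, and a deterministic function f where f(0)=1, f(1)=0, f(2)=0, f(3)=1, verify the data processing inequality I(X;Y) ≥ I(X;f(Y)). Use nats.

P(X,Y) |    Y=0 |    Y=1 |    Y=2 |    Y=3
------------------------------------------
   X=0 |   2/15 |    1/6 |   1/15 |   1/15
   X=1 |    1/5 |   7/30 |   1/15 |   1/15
I(X;Y) = 0.0034, I(X;f(Y)) = 0.0000, inequality holds: 0.0034 ≥ 0.0000

Data Processing Inequality: For any Markov chain X → Y → Z, we have I(X;Y) ≥ I(X;Z).

Here Z = f(Y) is a deterministic function of Y, forming X → Y → Z.

Original I(X;Y) = 0.0034 nats

After applying f:
P(X,Z) where Z=f(Y):
- P(X,Z=0) = P(X,Y=1) + P(X,Y=2)
- P(X,Z=1) = P(X,Y=0) + P(X,Y=3)

I(X;Z) = I(X;f(Y)) = 0.0000 nats

Verification: 0.0034 ≥ 0.0000 ✓

Information cannot be created by processing; the function f can only lose information about X.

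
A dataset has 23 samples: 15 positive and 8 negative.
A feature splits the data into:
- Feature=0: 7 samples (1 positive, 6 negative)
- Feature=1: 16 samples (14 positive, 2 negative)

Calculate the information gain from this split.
0.3739 bits

Information Gain = H(Y) - H(Y|Feature)

Before split:
P(positive) = 15/23 = 0.6522
H(Y) = 0.9321 bits

After split:
Feature=0: H = 0.5917 bits (weight = 7/23)
Feature=1: H = 0.5436 bits (weight = 16/23)
H(Y|Feature) = (7/23)×0.5917 + (16/23)×0.5436 = 0.5582 bits

Information Gain = 0.9321 - 0.5582 = 0.3739 bits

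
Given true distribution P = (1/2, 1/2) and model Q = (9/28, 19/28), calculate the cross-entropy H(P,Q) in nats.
0.7614 nats

Cross-entropy: H(P,Q) = -Σ p(x) log q(x)

Alternatively: H(P,Q) = H(P) + D_KL(P||Q)
H(P) = 0.6931 nats
D_KL(P||Q) = 0.0682 nats

H(P,Q) = 0.6931 + 0.0682 = 0.7614 nats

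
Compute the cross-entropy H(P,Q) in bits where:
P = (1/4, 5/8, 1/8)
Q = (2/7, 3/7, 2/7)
1.4418 bits

Cross-entropy: H(P,Q) = -Σ p(x) log q(x)

Alternatively: H(P,Q) = H(P) + D_KL(P||Q)
H(P) = 1.2988 bits
D_KL(P||Q) = 0.1430 bits

H(P,Q) = 1.2988 + 0.1430 = 1.4418 bits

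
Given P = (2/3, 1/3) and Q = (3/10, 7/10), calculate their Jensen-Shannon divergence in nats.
0.0689 nats

Jensen-Shannon divergence is:
JSD(P||Q) = 0.5 × D_KL(P||M) + 0.5 × D_KL(Q||M)
where M = 0.5 × (P + Q) is the mixture distribution.

M = 0.5 × (2/3, 1/3) + 0.5 × (3/10, 7/10) = (0.483333, 0.516667)

D_KL(P||M) = 0.0683 nats
D_KL(Q||M) = 0.0695 nats

JSD(P||Q) = 0.5 × 0.0683 + 0.5 × 0.0695 = 0.0689 nats

Unlike KL divergence, JSD is symmetric and bounded: 0 ≤ JSD ≤ log(2).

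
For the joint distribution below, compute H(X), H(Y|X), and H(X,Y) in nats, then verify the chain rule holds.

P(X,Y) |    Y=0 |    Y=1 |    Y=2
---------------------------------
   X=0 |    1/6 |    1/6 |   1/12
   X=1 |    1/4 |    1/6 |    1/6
H(X,Y) = 1.7482, H(X) = 0.6792, H(Y|X) = 1.0690 (all in nats)

Chain rule: H(X,Y) = H(X) + H(Y|X)

Left side — joint entropy directly:
H(X,Y) = -Σ p(x,y) log p(x,y) = 1.7482 nats

Right side — compute H(Y|X) from the conditional distributions:
P(X) = (5/12, 7/12), so H(X) = 0.6792 nats
H(Y|X) = Σ_x P(X=x) · H(Y|X=x):
  P(Y|X=0) = (2/5, 2/5, 1/5), H(Y|X=0) = 1.0549, weight P(X=0) = 5/12
  P(Y|X=1) = (3/7, 2/7, 2/7), H(Y|X=1) = 1.0790, weight P(X=1) = 7/12
H(Y|X) = 1.0690 nats

H(X) + H(Y|X) = 0.6792 + 1.0690 = 1.7482 nats

Both sides equal 1.7482 nats. ✓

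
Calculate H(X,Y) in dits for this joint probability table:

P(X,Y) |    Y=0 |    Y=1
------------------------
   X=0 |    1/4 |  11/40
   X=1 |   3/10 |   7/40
0.5940 dits

Joint entropy is H(X,Y) = -Σ_{x,y} p(x,y) log p(x,y).

Summing over all non-zero entries:
H(X,Y) = -[1/4·log_10(1/4) + 11/40·log_10(11/40) + 3/10·log_10(3/10) + 7/40·log_10(7/40)]
H(X,Y) = 0.5940 dits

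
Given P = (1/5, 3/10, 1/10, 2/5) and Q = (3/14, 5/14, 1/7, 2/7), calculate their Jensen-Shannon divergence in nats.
0.0081 nats

Jensen-Shannon divergence is:
JSD(P||Q) = 0.5 × D_KL(P||M) + 0.5 × D_KL(Q||M)
where M = 0.5 × (P + Q) is the mixture distribution.

M = 0.5 × (1/5, 3/10, 1/10, 2/5) + 0.5 × (3/14, 5/14, 1/7, 2/7) = (0.207143, 0.328571, 0.121429, 12/35)

D_KL(P||M) = 0.0079 nats
D_KL(Q||M) = 0.0082 nats

JSD(P||Q) = 0.5 × 0.0079 + 0.5 × 0.0082 = 0.0081 nats

Unlike KL divergence, JSD is symmetric and bounded: 0 ≤ JSD ≤ log(2).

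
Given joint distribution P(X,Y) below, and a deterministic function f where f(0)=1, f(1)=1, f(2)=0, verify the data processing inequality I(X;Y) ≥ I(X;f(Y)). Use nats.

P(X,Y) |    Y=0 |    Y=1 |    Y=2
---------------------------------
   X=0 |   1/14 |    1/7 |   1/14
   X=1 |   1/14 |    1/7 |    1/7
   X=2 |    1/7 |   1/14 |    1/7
I(X;Y) = 0.0428, I(X;f(Y)) = 0.0104, inequality holds: 0.0428 ≥ 0.0104

Data Processing Inequality: For any Markov chain X → Y → Z, we have I(X;Y) ≥ I(X;Z).

Here Z = f(Y) is a deterministic function of Y, forming X → Y → Z.

Original I(X;Y) = 0.0428 nats

After applying f:
P(X,Z) where Z=f(Y):
- P(X,Z=0) = P(X,Y=2)
- P(X,Z=1) = P(X,Y=0) + P(X,Y=1)

I(X;Z) = I(X;f(Y)) = 0.0104 nats

Verification: 0.0428 ≥ 0.0104 ✓

Information cannot be created by processing; the function f can only lose information about X.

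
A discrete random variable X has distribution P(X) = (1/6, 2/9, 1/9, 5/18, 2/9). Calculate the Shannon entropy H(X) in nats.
1.5671 nats

Shannon entropy is H(X) = -Σ p(x) log p(x).

For P = (1/6, 2/9, 1/9, 5/18, 2/9):
H = -1/6 × log_e(1/6) -2/9 × log_e(2/9) -1/9 × log_e(1/9) -5/18 × log_e(5/18) -2/9 × log_e(2/9)
H = 1.5671 nats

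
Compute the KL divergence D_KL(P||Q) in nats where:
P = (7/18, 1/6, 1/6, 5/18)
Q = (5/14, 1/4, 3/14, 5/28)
0.0464 nats

KL divergence: D_KL(P||Q) = Σ p(x) log(p(x)/q(x))

Computing term by term:
  x=0: 7/18 × log_e[(7/18)/(5/14)] = 7/18 × 0.0852 = 0.0331
  x=1: 1/6 × log_e[(1/6)/(1/4)] = 1/6 × -0.4055 = -0.0676
  x=2: 1/6 × log_e[(1/6)/(3/14)] = 1/6 × -0.2513 = -0.0419
  x=3: 5/18 × log_e[(5/18)/(5/28)] = 5/18 × 0.4418 = 0.1227

D_KL(P||Q) = 0.0464 nats

Note: KL divergence is always non-negative and equals 0 iff P = Q.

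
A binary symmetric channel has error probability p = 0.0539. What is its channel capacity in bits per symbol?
0.6973 bits

For a binary symmetric channel (BSC) with error probability p:
Capacity C = 1 - H(p) bits per symbol

where H(p) = -p log₂(p) - (1-p) log₂(1-p) is the binary entropy function.

H(0.0539) = 0.3027 bits
C = 1 - 0.3027 = 0.6973 bits per symbol

This means we can reliably transmit up to 0.6973 bits of information per channel use.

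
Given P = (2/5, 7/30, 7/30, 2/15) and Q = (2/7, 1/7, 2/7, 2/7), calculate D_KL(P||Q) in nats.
0.1002 nats

KL divergence: D_KL(P||Q) = Σ p(x) log(p(x)/q(x))

Computing term by term:
  x=0: 2/5 × log_e[(2/5)/(2/7)] = 2/5 × 0.3365 = 0.1346
  x=1: 7/30 × log_e[(7/30)/(1/7)] = 7/30 × 0.4906 = 0.1145
  x=2: 7/30 × log_e[(7/30)/(2/7)] = 7/30 × -0.2025 = -0.0473
  x=3: 2/15 × log_e[(2/15)/(2/7)] = 2/15 × -0.7621 = -0.1016

D_KL(P||Q) = 0.1002 nats

Note: KL divergence is always non-negative and equals 0 iff P = Q.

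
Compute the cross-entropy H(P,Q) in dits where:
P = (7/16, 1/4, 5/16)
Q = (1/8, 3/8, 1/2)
0.5957 dits

Cross-entropy: H(P,Q) = -Σ p(x) log q(x)

Alternatively: H(P,Q) = H(P) + D_KL(P||Q)
H(P) = 0.4654 dits
D_KL(P||Q) = 0.1302 dits

H(P,Q) = 0.4654 + 0.1302 = 0.5957 dits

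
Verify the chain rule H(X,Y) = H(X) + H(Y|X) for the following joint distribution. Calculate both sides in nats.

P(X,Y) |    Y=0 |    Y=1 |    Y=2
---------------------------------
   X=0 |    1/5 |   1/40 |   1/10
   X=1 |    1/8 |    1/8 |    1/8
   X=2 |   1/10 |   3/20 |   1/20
H(X,Y) = 2.0888, H(X) = 1.0943, H(Y|X) = 0.9945 (all in nats)

Chain rule: H(X,Y) = H(X) + H(Y|X)

Left side — joint entropy directly:
H(X,Y) = -Σ p(x,y) log p(x,y) = 2.0888 nats

Right side — compute H(Y|X) from the conditional distributions:
P(X) = (13/40, 3/8, 3/10), so H(X) = 1.0943 nats
H(Y|X) = Σ_x P(X=x) · H(Y|X=x):
  P(Y|X=0) = (8/13, 1/13, 4/13), H(Y|X=0) = 0.8587, weight P(X=0) = 13/40
  P(Y|X=1) = (1/3, 1/3, 1/3), H(Y|X=1) = 1.0986, weight P(X=1) = 3/8
  P(Y|X=2) = (1/3, 1/2, 1/6), H(Y|X=2) = 1.0114, weight P(X=2) = 3/10
H(Y|X) = 0.9945 nats

H(X) + H(Y|X) = 1.0943 + 0.9945 = 2.0888 nats

Both sides equal 2.0888 nats. ✓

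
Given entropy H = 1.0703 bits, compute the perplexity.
2.0999

Perplexity is 2^H (or exp(H) for natural log).

H = 1.0703 bits
Perplexity = 2^1.0703 = 2.0999

Interpretation: The model's uncertainty is equivalent to choosing uniformly among 2.1 options.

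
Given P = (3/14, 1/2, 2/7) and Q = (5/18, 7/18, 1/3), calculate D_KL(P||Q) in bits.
0.0375 bits

KL divergence: D_KL(P||Q) = Σ p(x) log(p(x)/q(x))

Computing term by term:
  x=0: 3/14 × log_2[(3/14)/(5/18)] = 3/14 × -0.3744 = -0.0802
  x=1: 1/2 × log_2[(1/2)/(7/18)] = 1/2 × 0.3626 = 0.1813
  x=2: 2/7 × log_2[(2/7)/(1/3)] = 2/7 × -0.2224 = -0.0635

D_KL(P||Q) = 0.0375 bits

Note: KL divergence is always non-negative and equals 0 iff P = Q.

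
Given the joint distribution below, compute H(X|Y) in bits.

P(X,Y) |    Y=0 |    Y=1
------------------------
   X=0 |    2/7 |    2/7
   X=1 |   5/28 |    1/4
0.9803 bits

Using the chain rule: H(X|Y) = H(X,Y) - H(Y)

First, compute H(X,Y) = 1.9766 bits

Marginal P(Y) = (13/28, 15/28)
H(Y) = 0.9963 bits

H(X|Y) = H(X,Y) - H(Y) = 1.9766 - 0.9963 = 0.9803 bits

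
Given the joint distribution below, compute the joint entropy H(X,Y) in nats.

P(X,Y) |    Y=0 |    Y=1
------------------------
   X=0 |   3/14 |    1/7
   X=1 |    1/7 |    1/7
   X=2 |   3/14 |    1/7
1.7721 nats

Joint entropy is H(X,Y) = -Σ_{x,y} p(x,y) log p(x,y).

Summing over all non-zero entries:
H(X,Y) = -[3/14·log_e(3/14) + 1/7·log_e(1/7) + 1/7·log_e(1/7) + 1/7·log_e(1/7) + 3/14·log_e(3/14) + 1/7·log_e(1/7)]
H(X,Y) = 1.7721 nats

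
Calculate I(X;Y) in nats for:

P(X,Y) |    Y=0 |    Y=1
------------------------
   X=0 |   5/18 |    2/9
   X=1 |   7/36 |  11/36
0.0140 nats

Mutual information: I(X;Y) = H(X) + H(Y) - H(X,Y)

Marginals:
P(X) = (1/2, 1/2), H(X) = 0.6931 nats
P(Y) = (17/36, 19/36), H(Y) = 0.6916 nats

Joint entropy: H(X,Y) = 1.3708 nats

I(X;Y) = 0.6931 + 0.6916 - 1.3708 = 0.0140 nats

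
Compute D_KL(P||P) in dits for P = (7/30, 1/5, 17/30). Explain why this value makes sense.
0.0000 dits

KL divergence satisfies the Gibbs inequality: D_KL(P||Q) ≥ 0 for all distributions P, Q.

D_KL(P||Q) = Σ p(x) log(p(x)/q(x))
Each term is p(x) × log_10(p(x)/p(x)) = p(x) × log_10(1) = 0, so the sum is 0.
D_KL(P||Q) = 0.0000 dits

When P = Q, the KL divergence is exactly 0, as there is no 'divergence' between identical distributions.

This non-negativity is a fundamental property: relative entropy cannot be negative because it measures how different Q is from P.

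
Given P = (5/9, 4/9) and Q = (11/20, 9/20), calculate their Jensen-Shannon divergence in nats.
0.0000 nats

Jensen-Shannon divergence is:
JSD(P||Q) = 0.5 × D_KL(P||M) + 0.5 × D_KL(Q||M)
where M = 0.5 × (P + Q) is the mixture distribution.

M = 0.5 × (5/9, 4/9) + 0.5 × (11/20, 9/20) = (0.552778, 0.447222)

D_KL(P||M) = 0.0000 nats
D_KL(Q||M) = 0.0000 nats

JSD(P||Q) = 0.5 × 0.0000 + 0.5 × 0.0000 = 0.0000 nats

Unlike KL divergence, JSD is symmetric and bounded: 0 ≤ JSD ≤ log(2).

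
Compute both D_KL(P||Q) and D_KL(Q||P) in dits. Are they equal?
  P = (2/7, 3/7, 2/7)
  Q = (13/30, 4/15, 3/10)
D_KL(P||Q) = 0.0306, D_KL(Q||P) = 0.0298

KL divergence is not symmetric: D_KL(P||Q) ≠ D_KL(Q||P) in general.

D_KL(P||Q) = 0.0306 dits
D_KL(Q||P) = 0.0298 dits

No, they are not equal!

This asymmetry is why KL divergence is not a true distance metric.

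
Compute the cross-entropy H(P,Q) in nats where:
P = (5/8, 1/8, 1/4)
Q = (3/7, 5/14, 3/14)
1.0434 nats

Cross-entropy: H(P,Q) = -Σ p(x) log q(x)

Alternatively: H(P,Q) = H(P) + D_KL(P||Q)
H(P) = 0.9003 nats
D_KL(P||Q) = 0.1431 nats

H(P,Q) = 0.9003 + 0.1431 = 1.0434 nats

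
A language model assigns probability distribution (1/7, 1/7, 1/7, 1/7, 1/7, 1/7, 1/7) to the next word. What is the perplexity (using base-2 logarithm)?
7.0000

Perplexity is 2^H (or exp(H) for natural log).

First, H = -Σ p log p = 2.8074 bits
Perplexity = 2^2.8074 = 7.0000

Interpretation: The model's uncertainty is equivalent to choosing uniformly among 7.0 options.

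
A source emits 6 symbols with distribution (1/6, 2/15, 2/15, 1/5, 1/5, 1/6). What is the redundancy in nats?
0.0134 nats

Redundancy measures how far a source is from maximum entropy:
R = H_max - H(X)

Maximum entropy for 6 symbols: H_max = log_e(6) = 1.7918 nats
Actual entropy: H(X) = 1.7783 nats
Redundancy: R = 1.7918 - 1.7783 = 0.0134 nats

This redundancy represents potential for compression: the source could be compressed by 0.0134 nats per symbol.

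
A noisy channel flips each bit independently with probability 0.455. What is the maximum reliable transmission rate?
0.0059 bits

For a binary symmetric channel (BSC) with error probability p:
Capacity C = 1 - H(p) bits per symbol

where H(p) = -p log₂(p) - (1-p) log₂(1-p) is the binary entropy function.

H(0.455) = 0.9941 bits
C = 1 - 0.9941 = 0.0059 bits per symbol

This means we can reliably transmit up to 0.0059 bits of information per channel use.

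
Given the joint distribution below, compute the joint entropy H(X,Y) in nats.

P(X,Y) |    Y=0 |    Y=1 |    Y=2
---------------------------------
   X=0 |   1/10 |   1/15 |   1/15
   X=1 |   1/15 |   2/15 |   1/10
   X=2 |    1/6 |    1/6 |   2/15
2.1367 nats

Joint entropy is H(X,Y) = -Σ_{x,y} p(x,y) log p(x,y).

Summing over all non-zero entries:
H(X,Y) = -[1/10·log_e(1/10) + 1/15·log_e(1/15) + 1/15·log_e(1/15) + 1/15·log_e(1/15) + 2/15·log_e(2/15) + 1/10·log_e(1/10) + 1/6·log_e(1/6) + 1/6·log_e(1/6) + 2/15·log_e(2/15)]
H(X,Y) = 2.1367 nats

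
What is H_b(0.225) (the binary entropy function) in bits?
0.7692 bits

The binary entropy function is:
H(p) = -p log(p) - (1-p) log(1-p)

H(0.225) = -0.225 × log_2(0.225) - 0.775 × log_2(0.775)
H(0.225) = 0.7692 bits

Note: Binary entropy is maximized at p=0.5 (H=1 bit) and minimized at p=0 or p=1 (H=0).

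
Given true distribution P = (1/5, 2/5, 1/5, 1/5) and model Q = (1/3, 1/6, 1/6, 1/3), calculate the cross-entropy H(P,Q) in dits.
0.6577 dits

Cross-entropy: H(P,Q) = -Σ p(x) log q(x)

Alternatively: H(P,Q) = H(P) + D_KL(P||Q)
H(P) = 0.5786 dits
D_KL(P||Q) = 0.0792 dits

H(P,Q) = 0.5786 + 0.0792 = 0.6577 dits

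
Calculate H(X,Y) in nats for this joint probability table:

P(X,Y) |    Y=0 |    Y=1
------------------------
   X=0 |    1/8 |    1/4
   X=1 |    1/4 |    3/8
1.3209 nats

Joint entropy is H(X,Y) = -Σ_{x,y} p(x,y) log p(x,y).

Summing over all non-zero entries:
H(X,Y) = -[1/8·log_e(1/8) + 1/4·log_e(1/4) + 1/4·log_e(1/4) + 3/8·log_e(3/8)]
H(X,Y) = 1.3209 nats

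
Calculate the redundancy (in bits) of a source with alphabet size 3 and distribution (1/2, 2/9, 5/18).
0.0894 bits

Redundancy measures how far a source is from maximum entropy:
R = H_max - H(X)

Maximum entropy for 3 symbols: H_max = log_2(3) = 1.5850 bits
Actual entropy: H(X) = 1.4955 bits
Redundancy: R = 1.5850 - 1.4955 = 0.0894 bits

This redundancy represents potential for compression: the source could be compressed by 0.0894 bits per symbol.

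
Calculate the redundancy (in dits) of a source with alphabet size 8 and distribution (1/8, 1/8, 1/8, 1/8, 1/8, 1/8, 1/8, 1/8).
0.0000 dits

Redundancy measures how far a source is from maximum entropy:
R = H_max - H(X)

Maximum entropy for 8 symbols: H_max = log_10(8) = 0.9031 dits
Actual entropy: H(X) = 0.9031 dits
Redundancy: R = 0.9031 - 0.9031 = 0.0000 dits

This redundancy represents potential for compression: the source could be compressed by 0.0000 dits per symbol.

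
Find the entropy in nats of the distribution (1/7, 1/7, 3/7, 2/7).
1.2770 nats

Shannon entropy is H(X) = -Σ p(x) log p(x).

For P = (1/7, 1/7, 3/7, 2/7):
H = -1/7 × log_e(1/7) -1/7 × log_e(1/7) -3/7 × log_e(3/7) -2/7 × log_e(2/7)
H = 1.2770 nats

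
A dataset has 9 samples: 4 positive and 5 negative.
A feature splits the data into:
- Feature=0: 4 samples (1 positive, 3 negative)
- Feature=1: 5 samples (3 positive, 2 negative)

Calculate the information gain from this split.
0.0911 bits

Information Gain = H(Y) - H(Y|Feature)

Before split:
P(positive) = 4/9 = 0.4444
H(Y) = 0.9911 bits

After split:
Feature=0: H = 0.8113 bits (weight = 4/9)
Feature=1: H = 0.9710 bits (weight = 5/9)
H(Y|Feature) = (4/9)×0.8113 + (5/9)×0.9710 = 0.9000 bits

Information Gain = 0.9911 - 0.9000 = 0.0911 bits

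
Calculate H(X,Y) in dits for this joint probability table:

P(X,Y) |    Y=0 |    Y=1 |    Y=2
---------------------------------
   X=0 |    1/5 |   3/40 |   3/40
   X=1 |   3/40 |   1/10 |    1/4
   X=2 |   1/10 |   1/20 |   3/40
0.8928 dits

Joint entropy is H(X,Y) = -Σ_{x,y} p(x,y) log p(x,y).

Summing over all non-zero entries:
H(X,Y) = -[1/5·log_10(1/5) + 3/40·log_10(3/40) + 3/40·log_10(3/40) + 3/40·log_10(3/40) + 1/10·log_10(1/10) + 1/4·log_10(1/4) + 1/10·log_10(1/10) + 1/20·log_10(1/20) + 3/40·log_10(3/40)]
H(X,Y) = 0.8928 dits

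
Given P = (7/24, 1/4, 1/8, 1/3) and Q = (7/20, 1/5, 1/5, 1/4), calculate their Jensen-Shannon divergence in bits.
0.0145 bits

Jensen-Shannon divergence is:
JSD(P||Q) = 0.5 × D_KL(P||M) + 0.5 × D_KL(Q||M)
where M = 0.5 × (P + Q) is the mixture distribution.

M = 0.5 × (7/24, 1/4, 1/8, 1/3) + 0.5 × (7/20, 1/5, 1/5, 1/4) = (0.320833, 9/40, 0.1625, 7/24)

D_KL(P||M) = 0.0148 bits
D_KL(Q||M) = 0.0143 bits

JSD(P||Q) = 0.5 × 0.0148 + 0.5 × 0.0143 = 0.0145 bits

Unlike KL divergence, JSD is symmetric and bounded: 0 ≤ JSD ≤ log(2).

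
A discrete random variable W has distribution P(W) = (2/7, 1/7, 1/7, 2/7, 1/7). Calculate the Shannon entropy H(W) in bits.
2.2359 bits

Shannon entropy is H(X) = -Σ p(x) log p(x).

For P = (2/7, 1/7, 1/7, 2/7, 1/7):
H = -2/7 × log_2(2/7) -1/7 × log_2(1/7) -1/7 × log_2(1/7) -2/7 × log_2(2/7) -1/7 × log_2(1/7)
H = 2.2359 bits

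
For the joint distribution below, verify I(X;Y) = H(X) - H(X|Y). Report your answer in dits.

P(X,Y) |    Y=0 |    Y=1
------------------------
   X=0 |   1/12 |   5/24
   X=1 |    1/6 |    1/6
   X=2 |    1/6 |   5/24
I(X;Y) = 0.0070 dits

Mutual information has multiple equivalent forms:
- I(X;Y) = H(X) - H(X|Y)
- I(X;Y) = H(Y) - H(Y|X)
- I(X;Y) = H(X) + H(Y) - H(X,Y)

Computing all quantities:
H(X) = 0.4749, H(Y) = 0.2950, H(X,Y) = 0.7629
H(X|Y) = 0.4679, H(Y|X) = 0.2880

Verification:
H(X) - H(X|Y) = 0.4749 - 0.4679 = 0.0070
H(Y) - H(Y|X) = 0.2950 - 0.2880 = 0.0070
H(X) + H(Y) - H(X,Y) = 0.4749 + 0.2950 - 0.7629 = 0.0070

All forms give I(X;Y) = 0.0070 dits. ✓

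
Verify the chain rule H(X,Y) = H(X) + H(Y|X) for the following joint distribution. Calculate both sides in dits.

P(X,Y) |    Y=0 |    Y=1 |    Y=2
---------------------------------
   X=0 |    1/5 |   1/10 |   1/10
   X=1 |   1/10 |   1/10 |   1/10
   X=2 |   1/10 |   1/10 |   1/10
H(X,Y) = 0.9398, H(X) = 0.4729, H(Y|X) = 0.4669 (all in dits)

Chain rule: H(X,Y) = H(X) + H(Y|X)

Left side — joint entropy directly:
H(X,Y) = -Σ p(x,y) log p(x,y) = 0.9398 dits

Right side — compute H(Y|X) from the conditional distributions:
P(X) = (2/5, 3/10, 3/10), so H(X) = 0.4729 dits
H(Y|X) = Σ_x P(X=x) · H(Y|X=x):
  P(Y|X=0) = (1/2, 1/4, 1/4), H(Y|X=0) = 0.4515, weight P(X=0) = 2/5
  P(Y|X=1) = (1/3, 1/3, 1/3), H(Y|X=1) = 0.4771, weight P(X=1) = 3/10
  P(Y|X=2) = (1/3, 1/3, 1/3), H(Y|X=2) = 0.4771, weight P(X=2) = 3/10
H(Y|X) = 0.4669 dits

H(X) + H(Y|X) = 0.4729 + 0.4669 = 0.9398 dits

Both sides equal 0.9398 dits. ✓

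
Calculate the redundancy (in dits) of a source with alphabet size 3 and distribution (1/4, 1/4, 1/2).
0.0256 dits

Redundancy measures how far a source is from maximum entropy:
R = H_max - H(X)

Maximum entropy for 3 symbols: H_max = log_10(3) = 0.4771 dits
Actual entropy: H(X) = 0.4515 dits
Redundancy: R = 0.4771 - 0.4515 = 0.0256 dits

This redundancy represents potential for compression: the source could be compressed by 0.0256 dits per symbol.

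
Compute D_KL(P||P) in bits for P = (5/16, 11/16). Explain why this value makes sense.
0.0000 bits

KL divergence satisfies the Gibbs inequality: D_KL(P||Q) ≥ 0 for all distributions P, Q.

D_KL(P||Q) = Σ p(x) log(p(x)/q(x))
Each term is p(x) × log_2(p(x)/p(x)) = p(x) × log_2(1) = 0, so the sum is 0.
D_KL(P||Q) = 0.0000 bits

When P = Q, the KL divergence is exactly 0, as there is no 'divergence' between identical distributions.

This non-negativity is a fundamental property: relative entropy cannot be negative because it measures how different Q is from P.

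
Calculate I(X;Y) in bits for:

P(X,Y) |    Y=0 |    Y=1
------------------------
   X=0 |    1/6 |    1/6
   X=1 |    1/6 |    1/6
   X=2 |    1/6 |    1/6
0.0000 bits

Mutual information: I(X;Y) = H(X) + H(Y) - H(X,Y)

Marginals:
P(X) = (1/3, 1/3, 1/3), H(X) = 1.5850 bits
P(Y) = (1/2, 1/2), H(Y) = 1.0000 bits

Joint entropy: H(X,Y) = 2.5850 bits

I(X;Y) = 1.5850 + 1.0000 - 2.5850 = 0.0000 bits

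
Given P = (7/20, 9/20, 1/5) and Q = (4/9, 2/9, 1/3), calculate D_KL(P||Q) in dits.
0.0572 dits

KL divergence: D_KL(P||Q) = Σ p(x) log(p(x)/q(x))

Computing term by term:
  x=0: 7/20 × log_10[(7/20)/(4/9)] = 7/20 × -0.1037 = -0.0363
  x=1: 9/20 × log_10[(9/20)/(2/9)] = 9/20 × 0.3064 = 0.1379
  x=2: 1/5 × log_10[(1/5)/(1/3)] = 1/5 × -0.2218 = -0.0444

D_KL(P||Q) = 0.0572 dits

Note: KL divergence is always non-negative and equals 0 iff P = Q.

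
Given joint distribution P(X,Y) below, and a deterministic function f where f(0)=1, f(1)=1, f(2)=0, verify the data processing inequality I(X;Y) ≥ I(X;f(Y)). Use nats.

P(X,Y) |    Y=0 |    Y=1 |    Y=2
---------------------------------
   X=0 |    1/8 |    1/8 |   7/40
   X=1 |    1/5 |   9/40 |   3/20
I(X;Y) = 0.0129, I(X;f(Y)) = 0.0126, inequality holds: 0.0129 ≥ 0.0126

Data Processing Inequality: For any Markov chain X → Y → Z, we have I(X;Y) ≥ I(X;Z).

Here Z = f(Y) is a deterministic function of Y, forming X → Y → Z.

Original I(X;Y) = 0.0129 nats

After applying f:
P(X,Z) where Z=f(Y):
- P(X,Z=0) = P(X,Y=2)
- P(X,Z=1) = P(X,Y=0) + P(X,Y=1)

I(X;Z) = I(X;f(Y)) = 0.0126 nats

Verification: 0.0129 ≥ 0.0126 ✓

Information cannot be created by processing; the function f can only lose information about X.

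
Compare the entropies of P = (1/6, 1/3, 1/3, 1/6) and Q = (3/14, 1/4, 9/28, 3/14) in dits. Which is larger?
Q

Computing entropies in dits:
H(P) = 0.5775
H(Q) = 0.5957

Distribution Q has higher entropy.

Intuition: The distribution closer to uniform (more spread out) has higher entropy.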